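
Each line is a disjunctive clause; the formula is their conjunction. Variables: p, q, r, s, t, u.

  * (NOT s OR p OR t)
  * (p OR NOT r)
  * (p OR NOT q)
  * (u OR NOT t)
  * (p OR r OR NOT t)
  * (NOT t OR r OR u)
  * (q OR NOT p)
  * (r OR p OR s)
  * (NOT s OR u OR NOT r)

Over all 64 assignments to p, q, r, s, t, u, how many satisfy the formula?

Case analysis on p and r:
  p=1, r=1: 5 of the 16 assignments to (q,s,t,u) work.
  p=1, r=0: s free; 3 ways for (q,t,u) × 2^1 = 6.
  p=0, r=1: a clause becomes empty — 0.
  p=0, r=0: a clause becomes empty — 0.
Total: 5 + 6 + 0 + 0 = 11.

11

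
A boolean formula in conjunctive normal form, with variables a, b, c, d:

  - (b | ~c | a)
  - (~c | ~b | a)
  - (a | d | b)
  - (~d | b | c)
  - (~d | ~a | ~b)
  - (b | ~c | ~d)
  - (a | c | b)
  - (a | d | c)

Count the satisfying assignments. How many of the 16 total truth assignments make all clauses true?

The models are:
  a=F b=T c=F d=T
  a=T b=F c=F d=F
  a=T b=F c=T d=F
  a=T b=T c=F d=F
  a=T b=T c=T d=F
Count: 5.

5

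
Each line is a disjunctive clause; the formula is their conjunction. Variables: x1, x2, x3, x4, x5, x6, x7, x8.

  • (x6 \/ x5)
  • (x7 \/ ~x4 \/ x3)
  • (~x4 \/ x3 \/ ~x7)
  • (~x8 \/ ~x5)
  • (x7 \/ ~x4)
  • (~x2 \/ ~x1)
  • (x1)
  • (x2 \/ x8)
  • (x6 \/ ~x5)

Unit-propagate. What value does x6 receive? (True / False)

True

(x1) stands alone — x1 = True.
From (~x2 \/ ~x1) and x1 = True: x2 = False.
(x2 \/ x8) with x2 = False leaves only x8, so x8 = True.
From (~x8 \/ ~x5) and x8 = True: x5 = False.
From (x5 \/ x6) and x5 = False: x6 = True.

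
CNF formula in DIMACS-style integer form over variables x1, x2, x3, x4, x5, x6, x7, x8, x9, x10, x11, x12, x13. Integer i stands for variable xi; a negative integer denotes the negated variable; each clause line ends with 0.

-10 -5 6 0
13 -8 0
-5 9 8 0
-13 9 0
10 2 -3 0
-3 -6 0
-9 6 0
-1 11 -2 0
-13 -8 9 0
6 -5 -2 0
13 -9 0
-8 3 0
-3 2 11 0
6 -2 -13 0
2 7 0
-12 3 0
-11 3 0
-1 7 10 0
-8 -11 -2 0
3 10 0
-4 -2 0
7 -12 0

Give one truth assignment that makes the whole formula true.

x1 = 1, x2 = 0, x3 = 1, x4 = 1, x5 = 0, x6 = 0, x7 = 1, x8 = 0, x9 = 0, x10 = 1, x11 = 1, x12 = 1, x13 = 0

Check each clause:
  1. (¬x10 ∨ x6 ∨ ¬x5) — ¬x5 is true.
  2. (¬x8 ∨ x13) — ¬x8 is true.
  3. (x9 ∨ x8 ∨ ¬x5) — ¬x5 is true.
  4. (x9 ∨ ¬x13) — ¬x13 is true.
  5. (¬x3 ∨ x10 ∨ x2) — x10 is true.
  6. (¬x6 ∨ ¬x3) — ¬x6 is true.
  7. (¬x9 ∨ x6) — ¬x9 is true.
  8. (x11 ∨ ¬x1 ∨ ¬x2) — x11 is true.
  9. (¬x8 ∨ x9 ∨ ¬x13) — ¬x8 is true.
  10. (x6 ∨ ¬x5 ∨ ¬x2) — ¬x5 is true.
  11. (¬x9 ∨ x13) — ¬x9 is true.
  12. (x3 ∨ ¬x8) — ¬x8 is true.
  13. (x2 ∨ ¬x3 ∨ x11) — x11 is true.
  14. (¬x13 ∨ x6 ∨ ¬x2) — ¬x13 is true.
  15. (x7 ∨ x2) — x7 is true.
  16. (x3 ∨ ¬x12) — x3 is true.
  17. (x3 ∨ ¬x11) — x3 is true.
  18. (x10 ∨ x7 ∨ ¬x1) — x10 is true.
  19. (¬x8 ∨ ¬x2 ∨ ¬x11) — ¬x8 is true.
  20. (x3 ∨ x10) — x10 is true.
  21. (¬x4 ∨ ¬x2) — ¬x2 is true.
  22. (x7 ∨ ¬x12) — x7 is true.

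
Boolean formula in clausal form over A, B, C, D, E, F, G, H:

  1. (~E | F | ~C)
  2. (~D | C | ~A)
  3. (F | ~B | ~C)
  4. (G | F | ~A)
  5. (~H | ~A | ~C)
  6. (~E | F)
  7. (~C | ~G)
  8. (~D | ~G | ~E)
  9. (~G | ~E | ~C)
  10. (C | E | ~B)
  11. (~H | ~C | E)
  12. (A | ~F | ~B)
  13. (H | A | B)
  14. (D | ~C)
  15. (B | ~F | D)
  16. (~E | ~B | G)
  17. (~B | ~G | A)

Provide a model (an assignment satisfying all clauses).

A=True, B=True, C=False, D=False, E=True, F=True, G=True, H=True

Try A = True.
For the remaining variables, B = True, C = False, D = False, E = True, F = True, G = True, H = True works.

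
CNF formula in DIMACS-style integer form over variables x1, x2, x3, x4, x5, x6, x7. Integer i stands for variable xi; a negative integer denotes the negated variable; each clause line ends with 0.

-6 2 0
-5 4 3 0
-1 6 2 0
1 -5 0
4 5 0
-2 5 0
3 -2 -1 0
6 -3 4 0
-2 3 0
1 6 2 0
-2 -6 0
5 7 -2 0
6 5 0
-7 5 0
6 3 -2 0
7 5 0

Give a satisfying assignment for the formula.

x1 = 1  x2 = 1  x3 = 1  x4 = 1  x5 = 1  x6 = 0  x7 = 1

x4 occurs only positively in the remaining clauses — set x4 = True.
Try x1 = True.
For the remaining variables, x2 = True, x3 = True, x5 = True, x6 = False, x7 = True works.
Check each clause:
  1. (x2 ∨ ¬x6) — x2 is true.
  2. (x3 ∨ x4 ∨ ¬x5) — x3 is true.
  3. (x6 ∨ x2 ∨ ¬x1) — x2 is true.
  4. (x1 ∨ ¬x5) — x1 is true.
  5. (x5 ∨ x4) — x4 is true.
  6. (¬x2 ∨ x5) — x5 is true.
  7. (x3 ∨ ¬x2 ∨ ¬x1) — x3 is true.
  8. (¬x3 ∨ x6 ∨ x4) — x4 is true.
  9. (x3 ∨ ¬x2) — x3 is true.
  10. (x2 ∨ x6 ∨ x1) — x1 is true.
  11. (¬x2 ∨ ¬x6) — ¬x6 is true.
  12. (¬x2 ∨ x5 ∨ x7) — x5 is true.
  13. (x5 ∨ x6) — x5 is true.
  14. (x5 ∨ ¬x7) — x5 is true.
  15. (¬x2 ∨ x3 ∨ x6) — x3 is true.
  16. (x7 ∨ x5) — x5 is true.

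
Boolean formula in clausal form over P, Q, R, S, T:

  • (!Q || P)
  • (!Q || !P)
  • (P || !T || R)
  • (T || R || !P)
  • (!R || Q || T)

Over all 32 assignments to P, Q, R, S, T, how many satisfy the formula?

The models are:
  P=0 Q=0 R=0 S=0 T=0
  P=0 Q=0 R=0 S=1 T=0
  P=0 Q=0 R=1 S=0 T=1
  P=0 Q=0 R=1 S=1 T=1
  P=1 Q=0 R=0 S=0 T=1
  P=1 Q=0 R=0 S=1 T=1
  P=1 Q=0 R=1 S=0 T=1
  P=1 Q=0 R=1 S=1 T=1
That's 8 in total.

8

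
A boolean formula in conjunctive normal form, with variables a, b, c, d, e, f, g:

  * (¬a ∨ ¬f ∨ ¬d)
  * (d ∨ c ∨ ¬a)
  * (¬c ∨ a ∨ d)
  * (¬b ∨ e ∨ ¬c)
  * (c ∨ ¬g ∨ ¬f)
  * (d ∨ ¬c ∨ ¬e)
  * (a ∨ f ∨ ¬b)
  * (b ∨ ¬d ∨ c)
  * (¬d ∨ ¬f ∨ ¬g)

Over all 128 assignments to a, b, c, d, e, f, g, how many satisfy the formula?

31

Split on c, then d.
  c=T, d=T: 13 of the 32 assignments to (a,b,e,f,g) work.
  c=T, d=F: remaining (a,b,e,f,g) ∈ {(T,F,F,F,F); (T,F,F,F,T); (T,F,F,T,F); (T,F,F,T,T)} — 4.
  c=F, d=T: e free; 3 ways for (a,b,f,g) × 2^1 = 6.
  c=F, d=F: e free; 4 ways for (a,b,f,g) × 2^1 = 8.
Total: 13 + 4 + 6 + 8 = 31.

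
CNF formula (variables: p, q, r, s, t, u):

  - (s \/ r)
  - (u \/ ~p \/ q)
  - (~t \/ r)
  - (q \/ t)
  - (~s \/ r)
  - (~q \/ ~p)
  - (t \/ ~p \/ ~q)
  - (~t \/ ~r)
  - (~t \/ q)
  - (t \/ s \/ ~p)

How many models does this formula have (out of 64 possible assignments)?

4

Satisfying assignments:
  p=F q=T r=T s=F t=F u=F
  p=F q=T r=T s=F t=F u=T
  p=F q=T r=T s=T t=F u=F
  p=F q=T r=T s=T t=F u=T
Count: 4.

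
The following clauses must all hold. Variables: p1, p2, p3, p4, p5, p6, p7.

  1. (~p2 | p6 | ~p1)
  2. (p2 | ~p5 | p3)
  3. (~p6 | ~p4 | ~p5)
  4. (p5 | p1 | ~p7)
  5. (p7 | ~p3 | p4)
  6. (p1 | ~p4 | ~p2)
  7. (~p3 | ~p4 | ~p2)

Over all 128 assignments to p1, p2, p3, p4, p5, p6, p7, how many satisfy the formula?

44

Case analysis on p2 and p4:
  p2=T, p4=T: remaining (p1,p3,p5,p6,p7) ∈ {(T,F,F,T,F); (T,F,F,T,T)} — 2.
  p2=T, p4=F: 14 of the 32 assignments to (p1,p3,p5,p6,p7) work.
  p2=F, p4=T: 16 of the 32 assignments to (p1,p3,p5,p6,p7) work.
  p2=F, p4=F: p6 free; 6 ways for (p1,p3,p5,p7) × 2^1 = 12.
Total: 2 + 14 + 16 + 12 = 44.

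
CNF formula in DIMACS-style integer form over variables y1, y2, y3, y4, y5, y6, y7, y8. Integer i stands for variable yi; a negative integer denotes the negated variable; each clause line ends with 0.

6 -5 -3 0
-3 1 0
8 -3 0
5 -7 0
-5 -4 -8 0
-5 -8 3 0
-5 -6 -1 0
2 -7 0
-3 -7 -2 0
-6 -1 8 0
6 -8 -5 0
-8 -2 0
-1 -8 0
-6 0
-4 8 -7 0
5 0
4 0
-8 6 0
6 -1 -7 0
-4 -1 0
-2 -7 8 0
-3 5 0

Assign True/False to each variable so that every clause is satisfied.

y1 = 0  y2 = 1  y3 = 0  y4 = 1  y5 = 1  y6 = 0  y7 = 0  y8 = 0

(!y6) is a unit clause, so y6 = False.
Unit propagation: (y5) forces y5 = True.
(!y3) is a unit clause, so y3 = False.
(!y8) is a unit clause, so y8 = False.
(y4) is a unit clause, so y4 = True.
The clause (!y7) is unit: y7 must be False.
Unit propagation: (!y1) forces y1 = False.
y2 is now unconstrained; take y2 = True.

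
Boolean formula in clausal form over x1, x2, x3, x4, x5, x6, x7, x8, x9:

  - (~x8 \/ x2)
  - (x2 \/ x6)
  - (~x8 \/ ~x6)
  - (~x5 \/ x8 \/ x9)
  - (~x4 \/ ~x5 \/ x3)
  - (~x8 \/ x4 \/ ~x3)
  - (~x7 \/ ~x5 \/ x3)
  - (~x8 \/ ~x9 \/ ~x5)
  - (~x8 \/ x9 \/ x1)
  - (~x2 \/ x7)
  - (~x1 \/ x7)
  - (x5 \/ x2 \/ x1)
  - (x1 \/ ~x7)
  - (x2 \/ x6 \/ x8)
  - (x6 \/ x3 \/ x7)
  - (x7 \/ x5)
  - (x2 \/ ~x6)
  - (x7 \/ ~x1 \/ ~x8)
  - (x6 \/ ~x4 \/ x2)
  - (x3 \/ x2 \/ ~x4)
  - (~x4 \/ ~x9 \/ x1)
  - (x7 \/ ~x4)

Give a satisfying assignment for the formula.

x1=T, x2=T, x3=T, x4=F, x5=F, x6=F, x7=T, x8=F, x9=T

Branch on x1: take x1 = True.
  then x7 is forced to True.
Set x2 = True and propagate.
Branch on x3: take x3 = True.
For the remaining variables, x4 = False, x5 = False, x6 = False, x8 = False, x9 = True works.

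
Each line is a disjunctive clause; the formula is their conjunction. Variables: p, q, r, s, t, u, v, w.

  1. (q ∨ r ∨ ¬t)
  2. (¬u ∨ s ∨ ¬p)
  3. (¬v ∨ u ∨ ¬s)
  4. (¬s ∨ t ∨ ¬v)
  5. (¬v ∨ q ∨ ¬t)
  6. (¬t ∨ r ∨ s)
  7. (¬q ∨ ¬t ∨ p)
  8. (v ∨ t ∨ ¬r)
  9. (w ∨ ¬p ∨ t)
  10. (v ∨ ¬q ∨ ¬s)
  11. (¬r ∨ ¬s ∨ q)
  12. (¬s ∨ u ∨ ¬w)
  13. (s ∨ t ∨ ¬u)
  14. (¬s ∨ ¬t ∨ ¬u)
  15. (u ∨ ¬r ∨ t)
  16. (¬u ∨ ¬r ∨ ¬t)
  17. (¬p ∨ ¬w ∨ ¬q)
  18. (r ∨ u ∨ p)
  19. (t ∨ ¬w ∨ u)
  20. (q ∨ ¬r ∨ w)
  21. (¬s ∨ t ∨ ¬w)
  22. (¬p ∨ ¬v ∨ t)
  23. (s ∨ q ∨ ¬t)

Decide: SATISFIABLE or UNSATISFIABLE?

SATISFIABLE

Branch on p: take p = False.
For the remaining variables, q = False, r = False, s = True, t = False, u = True, v = False, w = False works.
Every clause has at least one true literal under this assignment.
So p=False, q=False, r=False, s=True, t=False, u=True, v=False, w=False is a satisfying assignment.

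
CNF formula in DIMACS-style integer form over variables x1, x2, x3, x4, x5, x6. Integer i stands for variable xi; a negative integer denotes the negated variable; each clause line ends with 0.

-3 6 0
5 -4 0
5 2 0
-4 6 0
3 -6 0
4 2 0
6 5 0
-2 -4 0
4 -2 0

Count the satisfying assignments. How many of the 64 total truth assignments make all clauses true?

Satisfying assignments:
  x1=0 x2=0 x3=1 x4=1 x5=1 x6=1
  x1=1 x2=0 x3=1 x4=1 x5=1 x6=1
That's 2 in total.

2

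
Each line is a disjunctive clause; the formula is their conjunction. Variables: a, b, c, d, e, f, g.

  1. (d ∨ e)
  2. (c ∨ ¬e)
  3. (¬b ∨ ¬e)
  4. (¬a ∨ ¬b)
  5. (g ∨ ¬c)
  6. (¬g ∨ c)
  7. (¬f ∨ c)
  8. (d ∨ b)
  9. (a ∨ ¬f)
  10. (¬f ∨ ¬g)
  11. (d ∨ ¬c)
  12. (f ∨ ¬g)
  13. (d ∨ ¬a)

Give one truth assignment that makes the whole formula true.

a=1  b=0  c=0  d=1  e=0  f=0  g=0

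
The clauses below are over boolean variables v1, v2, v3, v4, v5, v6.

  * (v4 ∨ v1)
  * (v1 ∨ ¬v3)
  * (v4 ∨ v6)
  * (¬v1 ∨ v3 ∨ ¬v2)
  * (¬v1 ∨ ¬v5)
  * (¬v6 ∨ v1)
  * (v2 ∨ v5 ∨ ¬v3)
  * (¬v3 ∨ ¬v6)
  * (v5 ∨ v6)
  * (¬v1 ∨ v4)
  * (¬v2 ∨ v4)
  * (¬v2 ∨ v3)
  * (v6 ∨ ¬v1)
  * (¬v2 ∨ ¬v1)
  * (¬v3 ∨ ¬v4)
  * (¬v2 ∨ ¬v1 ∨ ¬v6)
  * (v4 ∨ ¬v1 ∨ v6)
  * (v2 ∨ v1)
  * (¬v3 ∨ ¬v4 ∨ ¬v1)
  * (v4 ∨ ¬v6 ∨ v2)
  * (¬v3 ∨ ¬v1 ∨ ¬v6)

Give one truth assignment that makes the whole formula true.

v1=T, v2=F, v3=F, v4=T, v5=F, v6=T

Branch on v1: take v1 = True.
  then v5 is forced to False.
  then v6 is forced to True.
  then v3 is forced to False.
  then v2 is forced to False.
  then v4 is forced to True.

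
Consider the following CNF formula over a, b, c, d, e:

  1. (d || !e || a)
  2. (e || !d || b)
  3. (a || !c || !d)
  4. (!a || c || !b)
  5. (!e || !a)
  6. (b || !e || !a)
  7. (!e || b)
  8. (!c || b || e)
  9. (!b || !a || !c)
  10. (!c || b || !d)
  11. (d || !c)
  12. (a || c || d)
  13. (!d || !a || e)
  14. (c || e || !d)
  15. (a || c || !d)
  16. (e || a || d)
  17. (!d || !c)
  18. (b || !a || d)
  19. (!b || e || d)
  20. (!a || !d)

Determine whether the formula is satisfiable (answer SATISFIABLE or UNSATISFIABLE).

d = True:
  propagation gives c=False, e=True, a=False; an empty clause results — contradiction.
d = False:
  propagation gives c=False, a=True, b=False; an empty clause results — contradiction.
Every branch closes, so no satisfying assignment exists.

UNSATISFIABLE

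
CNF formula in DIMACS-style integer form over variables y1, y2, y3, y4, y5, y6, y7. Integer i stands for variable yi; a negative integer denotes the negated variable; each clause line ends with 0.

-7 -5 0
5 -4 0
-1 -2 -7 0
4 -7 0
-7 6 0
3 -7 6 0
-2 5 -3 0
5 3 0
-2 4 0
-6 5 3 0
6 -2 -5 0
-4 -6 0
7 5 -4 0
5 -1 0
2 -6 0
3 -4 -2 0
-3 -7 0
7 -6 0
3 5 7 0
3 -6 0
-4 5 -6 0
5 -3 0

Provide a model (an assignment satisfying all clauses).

Try y1 = True.
  then y5 is forced to True.
  then y7 is forced to False.
  then y6 is forced to False.
  then y2 is forced to False.
y3, y4 are now unconstrained; take y3 = False, y4 = True.
Every clause has at least one true literal under this assignment.

y1 = T, y2 = F, y3 = F, y4 = T, y5 = T, y6 = F, y7 = F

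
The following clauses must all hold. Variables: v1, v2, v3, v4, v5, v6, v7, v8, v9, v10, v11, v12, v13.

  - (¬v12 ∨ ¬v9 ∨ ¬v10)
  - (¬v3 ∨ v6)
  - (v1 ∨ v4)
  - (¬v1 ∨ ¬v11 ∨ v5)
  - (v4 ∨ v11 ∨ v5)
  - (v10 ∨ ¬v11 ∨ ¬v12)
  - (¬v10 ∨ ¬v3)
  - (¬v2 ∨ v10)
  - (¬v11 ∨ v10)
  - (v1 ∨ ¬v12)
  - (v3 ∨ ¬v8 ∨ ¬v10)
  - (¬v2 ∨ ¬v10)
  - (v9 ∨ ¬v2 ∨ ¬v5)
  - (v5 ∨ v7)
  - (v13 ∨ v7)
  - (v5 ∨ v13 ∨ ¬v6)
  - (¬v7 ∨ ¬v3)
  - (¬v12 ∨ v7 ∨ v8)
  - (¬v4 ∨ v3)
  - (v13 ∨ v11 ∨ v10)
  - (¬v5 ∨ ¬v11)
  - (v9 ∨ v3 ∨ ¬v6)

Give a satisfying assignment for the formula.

v2 occurs only negated in the remaining clauses — set v2 = False.
Pure literal: v13 appears only positively; assign v13 = True.
Try v1 = True.
Branch on v3: take v3 = False.
  then v4 is forced to False.
Set v5 = True and propagate.
  then v11 is forced to False.
The remaining clauses are satisfied by v6 = True, v7 = False, v8 = True, v9 = True, v10 = False, v12 = True.

v1=True, v2=False, v3=False, v4=False, v5=True, v6=True, v7=False, v8=True, v9=True, v10=False, v11=False, v12=True, v13=True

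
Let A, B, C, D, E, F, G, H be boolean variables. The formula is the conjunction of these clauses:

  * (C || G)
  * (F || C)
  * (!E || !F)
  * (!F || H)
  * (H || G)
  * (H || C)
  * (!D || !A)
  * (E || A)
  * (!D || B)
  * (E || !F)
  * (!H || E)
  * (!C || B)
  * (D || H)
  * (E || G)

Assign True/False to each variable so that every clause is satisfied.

A=0, B=1, C=1, D=0, E=1, F=0, G=0, H=1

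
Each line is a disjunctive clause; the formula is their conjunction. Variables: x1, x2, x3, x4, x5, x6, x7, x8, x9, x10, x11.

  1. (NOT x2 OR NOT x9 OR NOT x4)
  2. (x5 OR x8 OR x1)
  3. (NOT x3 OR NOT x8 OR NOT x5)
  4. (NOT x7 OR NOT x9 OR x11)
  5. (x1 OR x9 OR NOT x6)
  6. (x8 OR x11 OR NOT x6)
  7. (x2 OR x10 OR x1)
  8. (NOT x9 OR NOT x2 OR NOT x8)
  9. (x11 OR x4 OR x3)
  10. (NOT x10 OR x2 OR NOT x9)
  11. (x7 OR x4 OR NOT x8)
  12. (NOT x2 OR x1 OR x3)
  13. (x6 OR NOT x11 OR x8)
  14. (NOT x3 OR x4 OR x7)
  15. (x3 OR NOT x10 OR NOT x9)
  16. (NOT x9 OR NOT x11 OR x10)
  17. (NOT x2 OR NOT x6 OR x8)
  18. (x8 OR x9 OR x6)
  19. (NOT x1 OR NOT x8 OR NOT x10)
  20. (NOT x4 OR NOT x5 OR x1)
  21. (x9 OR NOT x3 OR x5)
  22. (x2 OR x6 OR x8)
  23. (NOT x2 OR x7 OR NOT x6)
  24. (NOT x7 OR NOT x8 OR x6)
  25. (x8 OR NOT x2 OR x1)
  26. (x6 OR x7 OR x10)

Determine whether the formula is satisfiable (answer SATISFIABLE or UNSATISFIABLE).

SATISFIABLE

Branch on x1: take x1 = True.
Set x2 = False and propagate.
The remaining clauses are satisfied by x3 = False, x4 = False, x5 = True, x6 = True, x7 = True, x8 = False, x9 = False, x10 = True, x11 = True.
So x1=True, x2=False, x3=False, x4=False, x5=True, x6=True, x7=True, x8=False, x9=False, x10=True, x11=True is a satisfying assignment.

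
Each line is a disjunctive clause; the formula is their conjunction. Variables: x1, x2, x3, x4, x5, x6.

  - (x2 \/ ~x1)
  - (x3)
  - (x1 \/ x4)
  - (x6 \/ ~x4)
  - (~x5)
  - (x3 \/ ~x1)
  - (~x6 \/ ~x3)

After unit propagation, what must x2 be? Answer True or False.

True

Unit clause (x3) sets x3 = True.
(~x5) is a unit clause: x5 = False.
In (~x3 \/ ~x6), ~x3 is now false; ~x6 must hold, so x6 = False.
In (~x4 \/ x6), x6 is now false; ~x4 must hold, so x4 = False.
From (x4 \/ x1) and x4 = False: x1 = True.
(~x1 \/ x2): since x1 = True, the clause reduces to (x2). x2 = True.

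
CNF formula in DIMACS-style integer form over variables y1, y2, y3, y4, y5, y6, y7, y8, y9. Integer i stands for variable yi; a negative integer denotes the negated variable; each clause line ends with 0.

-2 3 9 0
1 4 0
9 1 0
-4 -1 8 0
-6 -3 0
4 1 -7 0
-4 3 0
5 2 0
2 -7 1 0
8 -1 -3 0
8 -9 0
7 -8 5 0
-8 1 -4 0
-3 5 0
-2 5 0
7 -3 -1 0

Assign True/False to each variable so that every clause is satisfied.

y1=T, y2=F, y3=T, y4=T, y5=T, y6=F, y7=T, y8=T, y9=F

y5 occurs only positively in the remaining clauses — set y5 = True.
Pure literal: y6 appears only negated; assign y6 = False.
Try y1 = True.
Try y2 = False.
For the remaining variables, y3 = True, y4 = True, y7 = True, y8 = True, y9 = False works.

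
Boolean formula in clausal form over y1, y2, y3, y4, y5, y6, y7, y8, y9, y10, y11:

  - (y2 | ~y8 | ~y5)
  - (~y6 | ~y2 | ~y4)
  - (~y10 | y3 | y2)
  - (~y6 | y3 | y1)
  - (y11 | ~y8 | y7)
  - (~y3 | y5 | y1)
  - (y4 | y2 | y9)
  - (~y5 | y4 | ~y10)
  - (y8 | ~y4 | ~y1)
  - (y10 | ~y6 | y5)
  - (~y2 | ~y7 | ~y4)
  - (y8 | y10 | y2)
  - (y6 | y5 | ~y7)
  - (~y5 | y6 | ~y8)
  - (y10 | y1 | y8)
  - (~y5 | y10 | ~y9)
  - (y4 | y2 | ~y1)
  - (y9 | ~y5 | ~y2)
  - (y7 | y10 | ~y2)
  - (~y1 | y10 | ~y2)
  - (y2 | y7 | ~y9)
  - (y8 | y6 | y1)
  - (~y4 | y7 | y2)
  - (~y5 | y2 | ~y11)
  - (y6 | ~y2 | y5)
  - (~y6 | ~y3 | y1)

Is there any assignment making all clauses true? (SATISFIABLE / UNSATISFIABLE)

SATISFIABLE

Set y1 = True and propagate.
Try y2 = True.
  then y10 is forced to True.
Branch on y4: take y4 = False.
  then y5 is forced to False.
  then y6 is forced to True.
The remaining clauses are satisfied by y3 = True, y7 = True, y8 = False, y9 = True, y11 = False.
Every clause has at least one true literal under this assignment.
So y1 = T, y2 = T, y3 = T, y4 = F, y5 = F, y6 = T, y7 = T, y8 = F, y9 = T, y10 = T, y11 = F is a satisfying assignment.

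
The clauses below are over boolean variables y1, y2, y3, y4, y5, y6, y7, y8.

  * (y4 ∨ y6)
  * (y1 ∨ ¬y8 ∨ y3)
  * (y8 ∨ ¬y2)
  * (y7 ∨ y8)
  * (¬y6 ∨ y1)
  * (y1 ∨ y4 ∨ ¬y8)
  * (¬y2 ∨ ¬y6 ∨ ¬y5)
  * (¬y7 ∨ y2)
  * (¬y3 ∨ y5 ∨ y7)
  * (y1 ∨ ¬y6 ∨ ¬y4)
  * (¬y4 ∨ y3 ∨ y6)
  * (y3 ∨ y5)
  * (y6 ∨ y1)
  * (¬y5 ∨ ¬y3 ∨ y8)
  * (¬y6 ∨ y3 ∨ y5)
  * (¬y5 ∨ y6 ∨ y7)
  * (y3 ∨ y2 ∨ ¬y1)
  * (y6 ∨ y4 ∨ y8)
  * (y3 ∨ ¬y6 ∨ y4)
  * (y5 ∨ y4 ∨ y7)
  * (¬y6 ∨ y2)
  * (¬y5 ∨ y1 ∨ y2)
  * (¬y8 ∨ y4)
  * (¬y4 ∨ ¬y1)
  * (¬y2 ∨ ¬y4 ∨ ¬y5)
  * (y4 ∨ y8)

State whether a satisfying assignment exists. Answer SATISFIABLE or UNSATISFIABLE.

UNSATISFIABLE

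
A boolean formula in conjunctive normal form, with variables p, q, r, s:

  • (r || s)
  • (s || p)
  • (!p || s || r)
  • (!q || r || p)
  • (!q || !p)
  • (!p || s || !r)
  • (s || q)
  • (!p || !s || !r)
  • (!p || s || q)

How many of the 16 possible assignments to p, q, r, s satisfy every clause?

4

Satisfying assignments:
  p=F q=F r=F s=T
  p=F q=F r=T s=T
  p=F q=T r=T s=T
  p=T q=F r=F s=T
That's 4 in total.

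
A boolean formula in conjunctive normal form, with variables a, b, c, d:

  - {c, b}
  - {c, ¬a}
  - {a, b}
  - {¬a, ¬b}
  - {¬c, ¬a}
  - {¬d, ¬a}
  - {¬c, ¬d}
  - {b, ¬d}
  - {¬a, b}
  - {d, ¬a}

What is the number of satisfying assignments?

The models are:
  a=F b=T c=F d=F
  a=F b=T c=F d=T
  a=F b=T c=T d=F
Count: 3.

3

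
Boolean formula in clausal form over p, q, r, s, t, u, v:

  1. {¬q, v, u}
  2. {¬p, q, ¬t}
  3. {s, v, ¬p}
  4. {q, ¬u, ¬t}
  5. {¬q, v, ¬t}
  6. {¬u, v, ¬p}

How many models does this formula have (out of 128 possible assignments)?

Split on q, then v.
  q=1, v=1: p, r, s, t, u free → 2^5 = 32.
  q=1, v=0: remaining (p,r,s,t,u) ∈ {(0,0,0,0,1); (0,0,1,0,1); (0,1,0,0,1); (0,1,1,0,1)} — 4.
  q=0, v=1: r, s free; 5 ways for (p,t,u) × 2^2 = 20.
  q=0, v=0: r free; 7 ways for (p,s,t,u) × 2^1 = 14.
Total: 32 + 4 + 20 + 14 = 70.

70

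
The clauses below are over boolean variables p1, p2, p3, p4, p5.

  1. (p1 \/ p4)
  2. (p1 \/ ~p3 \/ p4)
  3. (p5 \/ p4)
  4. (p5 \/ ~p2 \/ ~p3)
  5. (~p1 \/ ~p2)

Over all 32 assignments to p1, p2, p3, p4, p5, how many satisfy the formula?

Case analysis on p1 and p4:
  p1=1, p4=1: remaining (p2,p3,p5) ∈ {(0,0,0); (0,0,1); (0,1,0); (0,1,1)} — 4.
  p1=1, p4=0: remaining (p2,p3,p5) ∈ {(0,0,1); (0,1,1)} — 2.
  p1=0, p4=1: 7 of the 8 assignments to (p2,p3,p5) work.
  p1=0, p4=0: a clause becomes empty — 0.
Total: 4 + 2 + 7 + 0 = 13.

13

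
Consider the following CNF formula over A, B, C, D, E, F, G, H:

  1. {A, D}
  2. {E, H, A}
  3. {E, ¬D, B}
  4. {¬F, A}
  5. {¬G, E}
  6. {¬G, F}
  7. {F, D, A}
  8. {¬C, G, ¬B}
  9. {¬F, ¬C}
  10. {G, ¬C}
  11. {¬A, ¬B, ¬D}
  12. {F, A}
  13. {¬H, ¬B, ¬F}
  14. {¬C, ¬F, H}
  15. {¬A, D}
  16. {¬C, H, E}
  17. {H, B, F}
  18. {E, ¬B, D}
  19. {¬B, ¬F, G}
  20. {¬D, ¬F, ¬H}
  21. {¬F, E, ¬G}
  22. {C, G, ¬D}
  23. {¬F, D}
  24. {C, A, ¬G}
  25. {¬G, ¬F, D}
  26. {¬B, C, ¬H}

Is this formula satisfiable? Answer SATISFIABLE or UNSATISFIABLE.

SATISFIABLE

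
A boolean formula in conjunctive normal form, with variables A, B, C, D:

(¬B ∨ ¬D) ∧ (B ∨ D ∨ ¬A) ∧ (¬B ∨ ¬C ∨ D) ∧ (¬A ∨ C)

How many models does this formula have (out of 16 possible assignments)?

6

The models are:
  A=F B=F C=F D=F
  A=F B=F C=F D=T
  A=F B=F C=T D=F
  A=F B=F C=T D=T
  A=F B=T C=F D=F
  A=T B=F C=T D=T
That's 6 in total.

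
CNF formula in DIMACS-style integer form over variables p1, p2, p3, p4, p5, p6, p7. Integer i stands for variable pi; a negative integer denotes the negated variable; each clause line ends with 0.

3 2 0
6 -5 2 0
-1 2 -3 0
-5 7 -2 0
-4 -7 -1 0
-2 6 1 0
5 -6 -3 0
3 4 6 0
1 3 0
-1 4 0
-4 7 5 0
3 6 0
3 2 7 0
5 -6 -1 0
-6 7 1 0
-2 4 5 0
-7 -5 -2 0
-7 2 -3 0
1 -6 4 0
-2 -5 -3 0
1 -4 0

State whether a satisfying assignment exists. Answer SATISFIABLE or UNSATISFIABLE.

SATISFIABLE

Try p1 = False.
  then p3 is forced to True.
  then p4 is forced to False.
  then p6 is forced to False.
  then p2 is forced to False.
  then p5 is forced to False.
  then p7 is forced to False.
So p1 = 0, p2 = 0, p3 = 1, p4 = 0, p5 = 0, p6 = 0, p7 = 0 is a satisfying assignment.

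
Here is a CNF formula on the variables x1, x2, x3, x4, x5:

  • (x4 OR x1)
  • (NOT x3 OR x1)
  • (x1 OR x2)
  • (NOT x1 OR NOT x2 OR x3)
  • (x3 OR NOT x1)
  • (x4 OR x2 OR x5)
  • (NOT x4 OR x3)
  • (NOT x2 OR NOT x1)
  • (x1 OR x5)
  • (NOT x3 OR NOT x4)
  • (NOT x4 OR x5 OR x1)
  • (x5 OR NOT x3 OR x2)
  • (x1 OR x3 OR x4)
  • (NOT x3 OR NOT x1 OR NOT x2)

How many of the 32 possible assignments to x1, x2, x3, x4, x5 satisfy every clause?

Satisfying assignments:
  x1=T x2=F x3=T x4=F x5=T
That's 1 in total.

1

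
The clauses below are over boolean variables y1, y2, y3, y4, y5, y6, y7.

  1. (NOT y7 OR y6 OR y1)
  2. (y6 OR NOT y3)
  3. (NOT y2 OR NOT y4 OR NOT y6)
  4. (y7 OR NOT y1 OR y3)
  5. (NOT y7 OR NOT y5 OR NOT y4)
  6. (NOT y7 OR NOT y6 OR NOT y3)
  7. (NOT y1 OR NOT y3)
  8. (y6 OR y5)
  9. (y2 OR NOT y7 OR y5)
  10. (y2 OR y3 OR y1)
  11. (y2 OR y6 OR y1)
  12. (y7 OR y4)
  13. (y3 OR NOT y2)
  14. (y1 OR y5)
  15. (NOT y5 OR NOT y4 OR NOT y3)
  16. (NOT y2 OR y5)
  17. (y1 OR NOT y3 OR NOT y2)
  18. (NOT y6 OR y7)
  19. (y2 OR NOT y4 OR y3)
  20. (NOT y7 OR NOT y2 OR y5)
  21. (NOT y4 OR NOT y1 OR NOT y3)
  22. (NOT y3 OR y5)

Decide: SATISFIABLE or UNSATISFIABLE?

SATISFIABLE

Try y1 = True.
  then y3 is forced to False.
  then y7 is forced to True.
  then y2 is forced to False.
  then y5 is forced to True.
  then y4 is forced to False.
y6 is now unconstrained; take y6 = False.
So y1=1, y2=0, y3=0, y4=0, y5=1, y6=0, y7=1 is a satisfying assignment.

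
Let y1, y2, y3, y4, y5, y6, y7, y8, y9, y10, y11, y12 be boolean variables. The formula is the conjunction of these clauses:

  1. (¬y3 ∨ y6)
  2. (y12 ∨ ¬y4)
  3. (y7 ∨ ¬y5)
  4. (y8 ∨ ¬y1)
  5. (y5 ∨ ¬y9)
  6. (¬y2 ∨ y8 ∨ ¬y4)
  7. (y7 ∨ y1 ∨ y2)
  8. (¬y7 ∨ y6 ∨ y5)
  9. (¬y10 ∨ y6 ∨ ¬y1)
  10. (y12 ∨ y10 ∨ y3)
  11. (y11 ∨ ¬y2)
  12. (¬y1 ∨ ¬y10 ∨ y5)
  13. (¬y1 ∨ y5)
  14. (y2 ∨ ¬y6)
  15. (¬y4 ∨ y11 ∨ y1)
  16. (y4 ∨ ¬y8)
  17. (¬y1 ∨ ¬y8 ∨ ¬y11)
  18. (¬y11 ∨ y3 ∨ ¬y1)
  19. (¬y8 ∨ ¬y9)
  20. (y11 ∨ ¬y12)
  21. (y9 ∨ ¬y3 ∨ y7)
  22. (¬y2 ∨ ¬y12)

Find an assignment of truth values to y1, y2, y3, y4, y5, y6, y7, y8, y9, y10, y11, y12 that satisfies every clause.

y1 = F, y2 = F, y3 = F, y4 = F, y5 = T, y6 = F, y7 = T, y8 = F, y9 = F, y10 = T, y11 = F, y12 = F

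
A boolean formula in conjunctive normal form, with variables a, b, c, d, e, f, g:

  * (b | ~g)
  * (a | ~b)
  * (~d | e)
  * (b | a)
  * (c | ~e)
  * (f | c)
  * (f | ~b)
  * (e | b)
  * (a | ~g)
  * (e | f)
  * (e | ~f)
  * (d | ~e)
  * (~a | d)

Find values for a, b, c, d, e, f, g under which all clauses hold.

a=True, b=False, c=True, d=True, e=True, f=True, g=False

Check each clause:
  1. (b | ~g) — ~g is true.
  2. (a | ~b) — a is true.
  3. (~d | e) — e is true.
  4. (a | b) — a is true.
  5. (c | ~e) — c is true.
  6. (f | c) — c is true.
  7. (f | ~b) — ~b is true.
  8. (b | e) — e is true.
  9. (a | ~g) — a is true.
  10. (f | e) — e is true.
  11. (~f | e) — e is true.
  12. (~e | d) — d is true.
  13. (~a | d) — d is true.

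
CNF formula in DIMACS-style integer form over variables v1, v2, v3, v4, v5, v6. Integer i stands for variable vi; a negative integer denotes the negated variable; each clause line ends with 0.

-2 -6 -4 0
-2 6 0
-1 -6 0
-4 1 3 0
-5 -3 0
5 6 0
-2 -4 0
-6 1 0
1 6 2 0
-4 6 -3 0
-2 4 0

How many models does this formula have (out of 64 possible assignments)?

The models are:
  v1=T v2=F v3=F v4=F v5=T v6=F
  v1=T v2=F v3=F v4=T v5=T v6=F
That's 2 in total.

2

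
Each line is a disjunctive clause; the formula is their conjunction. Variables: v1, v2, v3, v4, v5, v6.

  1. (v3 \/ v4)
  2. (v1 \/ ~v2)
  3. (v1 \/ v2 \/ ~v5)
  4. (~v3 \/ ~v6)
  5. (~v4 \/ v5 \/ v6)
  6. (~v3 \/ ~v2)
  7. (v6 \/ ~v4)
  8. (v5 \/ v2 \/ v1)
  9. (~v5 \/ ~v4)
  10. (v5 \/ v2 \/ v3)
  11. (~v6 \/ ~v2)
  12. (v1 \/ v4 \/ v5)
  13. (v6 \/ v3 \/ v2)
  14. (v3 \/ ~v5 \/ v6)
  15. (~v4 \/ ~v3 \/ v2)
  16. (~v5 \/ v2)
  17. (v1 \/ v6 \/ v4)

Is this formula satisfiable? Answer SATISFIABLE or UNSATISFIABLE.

Pure literal: v1 appears only positively; assign v1 = True.
Set v2 = False and propagate.
  then v5 is forced to False.
  then v3 is forced to True.
  then v6 is forced to False.
  then v4 is forced to False.
So v1=True, v2=False, v3=True, v4=False, v5=False, v6=False is a satisfying assignment.

SATISFIABLE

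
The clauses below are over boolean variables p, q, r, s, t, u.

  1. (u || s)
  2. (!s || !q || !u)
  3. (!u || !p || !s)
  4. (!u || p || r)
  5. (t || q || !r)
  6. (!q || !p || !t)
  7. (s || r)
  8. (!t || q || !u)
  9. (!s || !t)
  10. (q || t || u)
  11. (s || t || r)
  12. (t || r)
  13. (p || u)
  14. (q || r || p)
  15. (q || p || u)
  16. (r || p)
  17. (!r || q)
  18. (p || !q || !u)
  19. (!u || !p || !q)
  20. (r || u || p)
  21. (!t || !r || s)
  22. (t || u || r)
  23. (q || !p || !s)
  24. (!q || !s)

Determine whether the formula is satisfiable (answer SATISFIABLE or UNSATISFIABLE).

UNSATISFIABLE

q = True:
  propagation gives s=False, u=True, r=True, p=True; an empty clause results — contradiction.
q = False:
  propagation gives r=False, s=True, t=False; an empty clause results — contradiction.
Every branch closes, so no satisfying assignment exists.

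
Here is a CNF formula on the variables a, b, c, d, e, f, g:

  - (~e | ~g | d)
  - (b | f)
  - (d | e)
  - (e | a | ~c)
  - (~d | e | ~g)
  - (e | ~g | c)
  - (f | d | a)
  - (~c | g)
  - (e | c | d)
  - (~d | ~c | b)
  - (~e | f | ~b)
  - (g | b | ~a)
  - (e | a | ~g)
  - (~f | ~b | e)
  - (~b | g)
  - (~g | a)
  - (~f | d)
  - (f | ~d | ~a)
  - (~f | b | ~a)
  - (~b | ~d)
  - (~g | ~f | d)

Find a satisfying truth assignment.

a=False, b=False, c=False, d=True, e=False, f=True, g=False

Check each clause:
  1. (d | ~g | ~e) — ~g is true.
  2. (f | b) — f is true.
  3. (d | e) — d is true.
  4. (e | a | ~c) — ~c is true.
  5. (~d | ~g | e) — ~g is true.
  6. (e | ~g | c) — ~g is true.
  7. (f | d | a) — d is true.
  8. (~c | g) — ~c is true.
  9. (c | d | e) — d is true.
  10. (~c | b | ~d) — ~c is true.
  11. (~e | f | ~b) — ~e is true.
  12. (~a | b | g) — ~a is true.
  13. (a | ~g | e) — ~g is true.
  14. (~b | ~f | e) — ~b is true.
  15. (g | ~b) — ~b is true.
  16. (a | ~g) — ~g is true.
  17. (d | ~f) — d is true.
  18. (~a | ~d | f) — ~a is true.
  19. (b | ~f | ~a) — ~a is true.
  20. (~d | ~b) — ~b is true.
  21. (~f | ~g | d) — ~g is true.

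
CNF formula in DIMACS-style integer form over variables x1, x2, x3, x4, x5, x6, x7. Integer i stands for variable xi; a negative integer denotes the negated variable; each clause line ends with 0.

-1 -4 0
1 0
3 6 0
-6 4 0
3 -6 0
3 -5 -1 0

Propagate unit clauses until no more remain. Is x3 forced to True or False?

True

Unit clause (x1) sets x1 = True.
From (¬x1 ∨ ¬x4) and x1 = True: x4 = False.
(¬x6 ∨ x4) with x4 = False leaves only ¬x6, so x6 = False.
(x6 ∨ x3): since x6 = False, the clause reduces to (x3). x3 = True.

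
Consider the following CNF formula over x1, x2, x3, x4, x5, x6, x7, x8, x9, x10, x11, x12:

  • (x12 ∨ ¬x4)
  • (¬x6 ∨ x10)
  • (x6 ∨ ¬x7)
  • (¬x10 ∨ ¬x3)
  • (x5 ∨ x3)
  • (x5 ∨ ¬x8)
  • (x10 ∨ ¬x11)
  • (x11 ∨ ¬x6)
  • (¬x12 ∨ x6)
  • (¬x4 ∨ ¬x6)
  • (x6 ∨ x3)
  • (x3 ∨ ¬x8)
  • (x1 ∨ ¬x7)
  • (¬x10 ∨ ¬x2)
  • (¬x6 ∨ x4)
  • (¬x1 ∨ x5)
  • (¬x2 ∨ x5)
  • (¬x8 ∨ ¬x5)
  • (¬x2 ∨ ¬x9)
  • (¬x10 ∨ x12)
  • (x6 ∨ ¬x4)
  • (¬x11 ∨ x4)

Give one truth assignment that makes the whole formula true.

x1=F, x2=F, x3=T, x4=F, x5=F, x6=F, x7=F, x8=F, x9=F, x10=F, x11=F, x12=F

Pure literal: x2 appears only negated; assign x2 = False.
x7 occurs only negated in the remaining clauses — set x7 = False.
Set x1 = False and propagate.
The remaining clauses are satisfied by x3 = True, x4 = False, x5 = False, x6 = False, x8 = False, x9 = False, x10 = False, x11 = False, x12 = False.
Every clause has at least one true literal under this assignment.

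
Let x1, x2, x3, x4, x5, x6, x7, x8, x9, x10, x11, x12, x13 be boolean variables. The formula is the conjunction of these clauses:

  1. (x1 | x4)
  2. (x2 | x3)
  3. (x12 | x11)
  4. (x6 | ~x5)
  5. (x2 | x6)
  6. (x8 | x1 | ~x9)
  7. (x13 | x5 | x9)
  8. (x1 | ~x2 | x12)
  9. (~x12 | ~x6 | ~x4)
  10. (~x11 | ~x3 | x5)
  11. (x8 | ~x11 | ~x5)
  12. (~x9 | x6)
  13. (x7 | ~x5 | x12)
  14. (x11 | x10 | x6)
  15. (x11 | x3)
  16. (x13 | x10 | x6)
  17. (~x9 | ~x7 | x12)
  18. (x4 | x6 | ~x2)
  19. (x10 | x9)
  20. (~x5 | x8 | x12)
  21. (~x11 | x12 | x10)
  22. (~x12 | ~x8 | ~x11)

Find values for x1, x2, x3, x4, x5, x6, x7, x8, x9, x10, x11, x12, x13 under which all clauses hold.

x1=T, x2=F, x3=T, x4=T, x5=T, x6=T, x7=T, x8=T, x9=F, x10=T, x11=T, x12=F, x13=T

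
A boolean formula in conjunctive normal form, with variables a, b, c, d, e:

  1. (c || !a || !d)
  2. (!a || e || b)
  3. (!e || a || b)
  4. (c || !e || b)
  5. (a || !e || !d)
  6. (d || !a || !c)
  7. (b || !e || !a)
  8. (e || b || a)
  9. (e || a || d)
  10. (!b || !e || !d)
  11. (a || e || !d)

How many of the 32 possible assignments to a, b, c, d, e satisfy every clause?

5

Satisfying assignments:
  a=F b=T c=F d=F e=T
  a=F b=T c=T d=F e=T
  a=T b=T c=F d=F e=F
  a=T b=T c=F d=F e=T
  a=T b=T c=T d=T e=F
Count: 5.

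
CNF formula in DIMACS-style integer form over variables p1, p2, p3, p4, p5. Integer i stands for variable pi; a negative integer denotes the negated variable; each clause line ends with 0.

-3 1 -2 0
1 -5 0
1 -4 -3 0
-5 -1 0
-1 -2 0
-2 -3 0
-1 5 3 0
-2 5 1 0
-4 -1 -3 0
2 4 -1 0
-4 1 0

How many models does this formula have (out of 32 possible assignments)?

The models are:
  p1=F p2=F p3=F p4=F p5=F
  p1=F p2=F p3=T p4=F p5=F
That's 2 in total.

2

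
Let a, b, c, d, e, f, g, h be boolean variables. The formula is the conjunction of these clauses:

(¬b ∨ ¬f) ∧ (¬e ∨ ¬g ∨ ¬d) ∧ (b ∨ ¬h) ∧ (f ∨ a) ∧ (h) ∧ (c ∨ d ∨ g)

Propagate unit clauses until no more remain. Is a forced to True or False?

Unit clause (h) sets h = True.
(b ∨ ¬h) with h = True leaves only b, so b = True.
From (¬f ∨ ¬b) and b = True: f = False.
(f ∨ a) with f = False leaves only a, so a = True.

True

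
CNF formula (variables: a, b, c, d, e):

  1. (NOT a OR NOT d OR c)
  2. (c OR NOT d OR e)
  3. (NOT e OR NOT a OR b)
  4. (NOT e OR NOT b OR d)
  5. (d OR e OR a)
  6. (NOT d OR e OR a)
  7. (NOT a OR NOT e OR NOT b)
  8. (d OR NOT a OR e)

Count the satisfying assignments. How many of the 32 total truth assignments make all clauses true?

8

Case analysis on e and a:
  e=T, a=T: a clause becomes empty — 0.
  e=T, a=F: c free; 3 ways for (b,d) × 2^1 = 6.
  e=F, a=T: remaining (b,c,d) ∈ {(F,T,T); (T,T,T)} — 2.
  e=F, a=F: a clause becomes empty — 0.
Total: 0 + 6 + 2 + 0 = 8.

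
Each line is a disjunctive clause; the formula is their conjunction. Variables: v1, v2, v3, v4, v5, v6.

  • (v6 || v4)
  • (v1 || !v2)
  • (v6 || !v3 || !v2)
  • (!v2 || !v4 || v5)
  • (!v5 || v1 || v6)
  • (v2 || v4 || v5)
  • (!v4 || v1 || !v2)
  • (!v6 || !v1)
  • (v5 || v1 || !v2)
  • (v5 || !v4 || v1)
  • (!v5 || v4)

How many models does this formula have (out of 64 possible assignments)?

7

Split on v1, then v2.
  v1=1, v2=1: remaining (v3,v4,v5,v6) ∈ {(0,1,1,0)} — 1.
  v1=1, v2=0: remaining (v3,v4,v5,v6) ∈ {(0,1,0,0); (0,1,1,0); (1,1,0,0); (1,1,1,0)} — 4.
  v1=0, v2=1: a clause becomes empty — 0.
  v1=0, v2=0: remaining (v3,v4,v5,v6) ∈ {(0,1,1,1); (1,1,1,1)} — 2.
Total: 1 + 4 + 0 + 2 = 7.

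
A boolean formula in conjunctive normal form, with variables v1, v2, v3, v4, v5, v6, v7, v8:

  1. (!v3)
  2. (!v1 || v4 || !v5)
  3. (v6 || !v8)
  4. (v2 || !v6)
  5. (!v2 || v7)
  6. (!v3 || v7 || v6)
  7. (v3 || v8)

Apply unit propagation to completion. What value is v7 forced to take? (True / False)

(!v3) stands alone — v3 = False.
(v3 || v8) with v3 = False leaves only v8, so v8 = True.
In (!v8 || v6), !v8 is now false; v6 must hold, so v6 = True.
From (!v6 || v2) and v6 = True: v2 = True.
In (!v2 || v7), !v2 is now false; v7 must hold, so v7 = True.

True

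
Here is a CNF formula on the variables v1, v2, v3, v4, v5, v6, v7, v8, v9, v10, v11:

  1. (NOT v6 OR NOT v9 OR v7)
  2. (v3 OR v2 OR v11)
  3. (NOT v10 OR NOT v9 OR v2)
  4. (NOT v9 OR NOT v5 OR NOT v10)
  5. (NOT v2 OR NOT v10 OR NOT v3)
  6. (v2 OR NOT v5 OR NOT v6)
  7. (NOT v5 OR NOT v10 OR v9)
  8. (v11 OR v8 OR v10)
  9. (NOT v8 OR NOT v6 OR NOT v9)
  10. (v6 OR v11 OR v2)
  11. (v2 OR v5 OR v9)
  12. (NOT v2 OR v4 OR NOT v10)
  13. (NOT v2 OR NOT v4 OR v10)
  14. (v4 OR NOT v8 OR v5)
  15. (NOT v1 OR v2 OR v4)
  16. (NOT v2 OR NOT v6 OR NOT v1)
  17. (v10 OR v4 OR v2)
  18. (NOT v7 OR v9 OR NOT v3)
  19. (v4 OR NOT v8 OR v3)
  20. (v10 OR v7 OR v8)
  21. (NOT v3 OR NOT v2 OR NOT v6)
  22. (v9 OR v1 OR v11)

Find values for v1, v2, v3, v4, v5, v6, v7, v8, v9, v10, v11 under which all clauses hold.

v1 = True, v2 = True, v3 = False, v4 = True, v5 = False, v6 = False, v7 = False, v8 = False, v9 = True, v10 = True, v11 = False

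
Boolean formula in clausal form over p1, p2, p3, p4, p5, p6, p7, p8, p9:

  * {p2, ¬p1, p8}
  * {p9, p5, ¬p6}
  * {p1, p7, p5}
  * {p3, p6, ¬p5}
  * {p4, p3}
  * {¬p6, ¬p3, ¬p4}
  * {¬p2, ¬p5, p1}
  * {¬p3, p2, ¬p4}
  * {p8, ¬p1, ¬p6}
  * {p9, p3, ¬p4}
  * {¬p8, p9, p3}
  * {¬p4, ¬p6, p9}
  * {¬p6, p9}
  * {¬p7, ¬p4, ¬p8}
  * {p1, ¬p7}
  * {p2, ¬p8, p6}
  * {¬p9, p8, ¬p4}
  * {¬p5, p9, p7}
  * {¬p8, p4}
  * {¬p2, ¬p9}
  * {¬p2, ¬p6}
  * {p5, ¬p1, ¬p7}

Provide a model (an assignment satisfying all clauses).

p1 = T, p2 = T, p3 = T, p4 = T, p5 = T, p6 = F, p7 = T, p8 = F, p9 = F

Branch on p1: take p1 = True.
Set p2 = True and propagate.
  then p9 is forced to False.
  then p6 is forced to False.
Try p3 = True.
The remaining clauses are satisfied by p4 = True, p5 = True, p7 = True, p8 = False.
Every clause has at least one true literal under this assignment.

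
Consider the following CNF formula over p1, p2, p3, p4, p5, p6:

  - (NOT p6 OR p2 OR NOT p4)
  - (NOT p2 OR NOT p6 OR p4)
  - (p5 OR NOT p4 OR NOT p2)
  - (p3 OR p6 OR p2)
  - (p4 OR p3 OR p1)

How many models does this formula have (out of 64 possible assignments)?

28

Split on p2, then p4.
  p2=T, p4=T: forces p5=T; p1, p3, p6 free → 2^3 = 8.
  p2=T, p4=F: p5 free; 3 ways for (p1,p3,p6) × 2^1 = 6.
  p2=F, p4=T: remaining (p1,p3,p5,p6) ∈ {(F,T,F,F); (F,T,T,F); (T,T,F,F); (T,T,T,F)} — 4.
  p2=F, p4=F: p5 free; 5 ways for (p1,p3,p6) × 2^1 = 10.
Total: 8 + 6 + 4 + 10 = 28.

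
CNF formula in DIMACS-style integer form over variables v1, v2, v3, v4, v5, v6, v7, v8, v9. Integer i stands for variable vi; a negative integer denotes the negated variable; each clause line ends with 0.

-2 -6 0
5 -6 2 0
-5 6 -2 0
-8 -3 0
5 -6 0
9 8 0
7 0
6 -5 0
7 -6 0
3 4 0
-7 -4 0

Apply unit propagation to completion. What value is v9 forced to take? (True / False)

True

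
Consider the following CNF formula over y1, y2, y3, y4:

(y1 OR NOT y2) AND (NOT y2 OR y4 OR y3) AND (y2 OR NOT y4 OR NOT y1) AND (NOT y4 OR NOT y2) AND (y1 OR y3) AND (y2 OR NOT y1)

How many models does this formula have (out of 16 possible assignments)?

3

Satisfying assignments:
  y1=0 y2=0 y3=1 y4=0
  y1=0 y2=0 y3=1 y4=1
  y1=1 y2=1 y3=1 y4=0
Count: 3.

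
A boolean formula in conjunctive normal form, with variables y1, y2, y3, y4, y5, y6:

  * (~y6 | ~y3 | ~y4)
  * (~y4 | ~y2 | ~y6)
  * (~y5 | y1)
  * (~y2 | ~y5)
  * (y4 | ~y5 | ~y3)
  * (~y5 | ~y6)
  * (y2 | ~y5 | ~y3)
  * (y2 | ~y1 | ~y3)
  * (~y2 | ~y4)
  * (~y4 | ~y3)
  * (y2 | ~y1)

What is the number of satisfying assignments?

14

Split on y2, then y3.
  y2=1, y3=1: remaining (y1,y4,y5,y6) ∈ {(0,0,0,0); (0,0,0,1); (1,0,0,0); (1,0,0,1)} — 4.
  y2=1, y3=0: remaining (y1,y4,y5,y6) ∈ {(0,0,0,0); (0,0,0,1); (1,0,0,0); (1,0,0,1)} — 4.
  y2=0, y3=1: remaining (y1,y4,y5,y6) ∈ {(0,0,0,0); (0,0,0,1)} — 2.
  y2=0, y3=0: remaining (y1,y4,y5,y6) ∈ {(0,0,0,0); (0,0,0,1); (0,1,0,0); (0,1,0,1)} — 4.
Total: 4 + 4 + 2 + 4 = 14.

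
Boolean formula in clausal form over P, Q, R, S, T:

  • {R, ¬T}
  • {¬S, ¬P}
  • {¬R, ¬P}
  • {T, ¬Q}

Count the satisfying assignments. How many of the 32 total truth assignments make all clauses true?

Case analysis on P and R:
  P=T, R=T: a clause becomes empty — 0.
  P=T, R=F: remaining (Q,S,T) ∈ {(F,F,F)} — 1.
  P=F, R=T: S free; 3 ways for (Q,T) × 2^1 = 6.
  P=F, R=F: remaining (Q,S,T) ∈ {(F,F,F); (F,T,F)} — 2.
Total: 0 + 1 + 6 + 2 = 9.

9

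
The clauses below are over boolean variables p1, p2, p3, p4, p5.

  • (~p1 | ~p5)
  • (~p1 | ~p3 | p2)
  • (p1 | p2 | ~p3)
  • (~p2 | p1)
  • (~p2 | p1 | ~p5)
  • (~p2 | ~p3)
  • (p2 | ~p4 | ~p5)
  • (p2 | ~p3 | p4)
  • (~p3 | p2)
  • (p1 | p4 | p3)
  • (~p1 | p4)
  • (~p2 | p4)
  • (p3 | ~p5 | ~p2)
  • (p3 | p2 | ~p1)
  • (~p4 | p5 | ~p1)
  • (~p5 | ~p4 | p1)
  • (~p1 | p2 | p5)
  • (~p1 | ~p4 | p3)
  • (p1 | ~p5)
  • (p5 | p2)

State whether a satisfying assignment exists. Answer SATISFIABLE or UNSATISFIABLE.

UNSATISFIABLE

p1 = True:
  propagation gives p5=False, p4=True; an empty clause results — contradiction.
p1 = False:
  propagation gives p2=False, p3=False, p4=True, p5=False; an empty clause results — contradiction.
Every branch closes, so no satisfying assignment exists.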